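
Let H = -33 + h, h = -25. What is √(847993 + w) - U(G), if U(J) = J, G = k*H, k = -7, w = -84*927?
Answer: -406 + 5*√30805 ≈ 471.57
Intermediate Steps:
w = -77868
H = -58 (H = -33 - 25 = -58)
G = 406 (G = -7*(-58) = 406)
√(847993 + w) - U(G) = √(847993 - 77868) - 1*406 = √770125 - 406 = 5*√30805 - 406 = -406 + 5*√30805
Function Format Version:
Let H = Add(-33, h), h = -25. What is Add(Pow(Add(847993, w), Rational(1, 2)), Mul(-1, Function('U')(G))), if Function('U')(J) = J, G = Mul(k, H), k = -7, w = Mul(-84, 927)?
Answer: Add(-406, Mul(5, Pow(30805, Rational(1, 2)))) ≈ 471.57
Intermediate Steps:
w = -77868
H = -58 (H = Add(-33, -25) = -58)
G = 406 (G = Mul(-7, -58) = 406)
Add(Pow(Add(847993, w), Rational(1, 2)), Mul(-1, Function('U')(G))) = Add(Pow(Add(847993, -77868), Rational(1, 2)), Mul(-1, 406)) = Add(Pow(770125, Rational(1, 2)), -406) = Add(Mul(5, Pow(30805, Rational(1, 2))), -406) = Add(-406, Mul(5, Pow(30805, Rational(1, 2))))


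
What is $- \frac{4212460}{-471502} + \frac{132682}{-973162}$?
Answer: $\frac{1009211542539}{114711957331} \approx 8.7978$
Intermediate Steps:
$- \frac{4212460}{-471502} + \frac{132682}{-973162} = \left(-4212460\right) \left(- \frac{1}{471502}\right) + 132682 \left(- \frac{1}{973162}\right) = \frac{2106230}{235751} - \frac{66341}{486581} = \frac{1009211542539}{114711957331}$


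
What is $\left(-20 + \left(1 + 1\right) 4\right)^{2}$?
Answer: $144$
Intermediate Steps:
$\left(-20 + \left(1 + 1\right) 4\right)^{2} = \left(-20 + 2 \cdot 4\right)^{2} = \left(-20 + 8\right)^{2} = \left(-12\right)^{2} = 144$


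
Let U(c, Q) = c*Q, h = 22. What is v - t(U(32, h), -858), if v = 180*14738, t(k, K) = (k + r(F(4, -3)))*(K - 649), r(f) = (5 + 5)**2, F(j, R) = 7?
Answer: 3864468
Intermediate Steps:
r(f) = 100 (r(f) = 10**2 = 100)
U(c, Q) = Q*c
t(k, K) = (-649 + K)*(100 + k) (t(k, K) = (k + 100)*(K - 649) = (100 + k)*(-649 + K) = (-649 + K)*(100 + k))
v = 2652840
v - t(U(32, h), -858) = 2652840 - (-64900 - 14278*32 + 100*(-858) - 18876*32) = 2652840 - (-64900 - 649*704 - 85800 - 858*704) = 2652840 - (-64900 - 456896 - 85800 - 604032) = 2652840 - 1*(-1211628) = 2652840 + 1211628 = 3864468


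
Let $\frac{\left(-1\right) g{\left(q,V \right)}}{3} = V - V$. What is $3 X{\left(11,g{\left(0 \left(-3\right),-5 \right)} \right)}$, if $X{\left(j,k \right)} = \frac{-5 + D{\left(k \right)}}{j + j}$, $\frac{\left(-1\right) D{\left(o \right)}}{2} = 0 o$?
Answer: $- \frac{15}{22} \approx -0.68182$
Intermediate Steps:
$D{\left(o \right)} = 0$ ($D{\left(o \right)} = - 2 \cdot 0 o = \left(-2\right) 0 = 0$)
$g{\left(q,V \right)} = 0$ ($g{\left(q,V \right)} = - 3 \left(V - V\right) = \left(-3\right) 0 = 0$)
$X{\left(j,k \right)} = - \frac{5}{2 j}$ ($X{\left(j,k \right)} = \frac{-5 + 0}{j + j} = - \frac{5}{2 j}$)
$3 X{\left(11,g{\left(0 \left(-3\right),-5 \right)} \right)} = 3 \left(- \frac{5}{2 \cdot 11}\right) = 3 \left(\left(- \frac{5}{2}\right) \frac{1}{11}\right) = 3 \left(- \frac{5}{22}\right) = - \frac{15}{22}$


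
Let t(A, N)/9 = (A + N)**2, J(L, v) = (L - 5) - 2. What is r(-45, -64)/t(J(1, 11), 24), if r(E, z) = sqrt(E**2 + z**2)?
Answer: sqrt(6121)/2916 ≈ 0.026830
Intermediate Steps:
J(L, v) = -7 + L (J(L, v) = (-5 + L) - 2 = -7 + L)
t(A, N) = 9*(A + N)**2
r(-45, -64)/t(J(1, 11), 24) = sqrt((-45)**2 + (-64)**2)/((9*((-7 + 1) + 24)**2)) = sqrt(2025 + 4096)/((9*(-6 + 24)**2)) = sqrt(6121)/((9*18**2)) = sqrt(6121)/((9*324)) = sqrt(6121)/2916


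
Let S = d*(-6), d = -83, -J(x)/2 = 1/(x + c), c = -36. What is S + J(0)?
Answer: 8965/18 ≈ 498.06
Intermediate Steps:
J(x) = -2/(-36 + x) (J(x) = -2/(x - 36) = -2/(-36 + x))
S = 498 (S = -83*(-6) = 498)
S + J(0) = 498 - 2/(-36 + 0) = 498 - 2/(-36) = 498 - 2*(-1/36) = 498 + 1/18 = 8965/18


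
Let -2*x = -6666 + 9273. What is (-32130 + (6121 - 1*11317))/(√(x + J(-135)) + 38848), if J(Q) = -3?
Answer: -2900080896/3018336821 + 37326*I*√5226/3018336821 ≈ -0.96082 + 0.00089398*I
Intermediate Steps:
x = -2607/2 (x = -(-6666 + 9273)/2 = -½*2607 = -2607/2 ≈ -1303.5)
(-32130 + (6121 - 1*11317))/(√(x + J(-135)) + 38848) = (-32130 + (6121 - 1*11317))/(√(-2607/2 - 3) + 38848) = (-32130 + (6121 - 11317))/(√(-2613/2) + 38848) = (-32130 - 5196)/(I*√5226/2 + 38848) = -37326/(38848 + I*√5226/2)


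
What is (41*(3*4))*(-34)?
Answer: -16728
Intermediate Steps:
(41*(3*4))*(-34) = (41*12)*(-34) = 492*(-34) = -16728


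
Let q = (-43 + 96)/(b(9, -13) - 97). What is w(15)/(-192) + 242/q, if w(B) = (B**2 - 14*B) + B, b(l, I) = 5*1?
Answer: -712713/1696 ≈ -420.23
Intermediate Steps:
b(l, I) = 5
w(B) = B**2 - 13*B
q = -53/92 (q = (-43 + 96)/(5 - 97) = 53/(-92) = 53*(-1/92) = -53/92 ≈ -0.57609)
w(15)/(-192) + 242/q = (15*(-13 + 15))/(-192) + 242/(-53/92) = (15*2)*(-1/192) + 242*(-92/53) = 30*(-1/192) - 22264/53 = -5/32 - 22264/53 = -712713/1696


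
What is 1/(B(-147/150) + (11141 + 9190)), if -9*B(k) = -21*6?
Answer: 1/20345 ≈ 4.9152e-5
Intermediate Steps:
B(k) = 14 (B(k) = -(-7)*6/3 = -1/9*(-126) = 14)
1/(B(-147/150) + (11141 + 9190)) = 1/(14 + (11141 + 9190)) = 1/(14 + 20331) = 1/20345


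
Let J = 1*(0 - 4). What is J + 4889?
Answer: 4885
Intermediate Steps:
J = -4 (J = 1*(-4) = -4)
J + 4889 = -4 + 4889 = 4885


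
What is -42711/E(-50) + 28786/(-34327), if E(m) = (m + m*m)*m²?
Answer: -177780390497/210252875000 ≈ -0.84556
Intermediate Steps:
E(m) = m²*(m + m²) (E(m) = (m + m²)*m² = m²*(m + m²))
-42711/E(-50) + 28786/(-34327) = -42711*(-1/(125000*(1 - 50))) + 28786/(-34327) = -42711/((-125000*(-49))) + 28786*(-1/34327) = -42711/6125000 - 28786/34327 = -177780390497/210252875000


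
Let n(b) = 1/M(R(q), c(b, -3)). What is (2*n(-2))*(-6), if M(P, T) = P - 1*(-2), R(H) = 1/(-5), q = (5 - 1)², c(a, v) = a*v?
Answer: -20/3 ≈ -6.6667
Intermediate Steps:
q = 16 (q = 4² = 16)
R(H) = -⅕
M(P, T) = 2 + P (M(P, T) = P + 2 = 2 + P)
n(b) = 5/9 (n(b) = 1/(2 - ⅕) = 1/(9/5) = 5/9)
(2*n(-2))*(-6) = (2*(5/9))*(-6) = (10/9)*(-6) = -20/3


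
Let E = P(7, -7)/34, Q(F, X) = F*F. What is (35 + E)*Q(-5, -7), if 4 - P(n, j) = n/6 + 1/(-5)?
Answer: 178955/204 ≈ 877.23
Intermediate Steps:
P(n, j) = 21/5 - n/6 (P(n, j) = 4 - (n/6 + 1/(-5)) = 4 - (n*(⅙) + 1*(-⅕)) = 4 - (n/6 - ⅕) = 4 - (-⅕ + n/6) = 4 + (⅕ - n/6) = 21/5 - n/6)
Q(F, X) = F²
E = 91/1020 (E = (21/5 - ⅙*7)/34 = (21/5 - 7/6)*(1/34) = (91/30)*(1/34) = 91/1020 ≈ 0.089216)
(35 + E)*Q(-5, -7) = (35 + 91/1020)*(-5)² = (35791/1020)*25 = 178955/204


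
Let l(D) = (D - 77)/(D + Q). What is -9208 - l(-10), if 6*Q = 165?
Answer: -322106/35 ≈ -9203.0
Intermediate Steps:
Q = 55/2 (Q = (⅙)*165 = 55/2 ≈ 27.500)
l(D) = (-77 + D)/(55/2 + D) (l(D) = (D - 77)/(D + 55/2) = (-77 + D)/(55/2 + D))
-9208 - l(-10) = -9208 - 2*(-77 - 10)/(55 + 2*(-10)) = -9208 - 2*(-87)/(55 - 20) = -9208 - 2*(-87)/35 = -9208 - 1*(-174/35) = -9208 + 174/35 = -322106/35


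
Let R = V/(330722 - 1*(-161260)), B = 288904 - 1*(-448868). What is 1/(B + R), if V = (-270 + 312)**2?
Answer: 81997/60495090978 ≈ 1.3554e-6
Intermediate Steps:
V = 1764 (V = 42**2 = 1764)
B = 737772 (B = 288904 + 448868 = 737772)
R = 294/81997 (R = 1764/(330722 - 1*(-161260)) = 1764/(330722 + 161260) = 1764/491982 = 1764*(1/491982) = 294/81997 ≈ 0.0035855)
1/(B + R) = 1/(737772 + 294/81997) = 1/(60495090978/81997) = 81997/60495090978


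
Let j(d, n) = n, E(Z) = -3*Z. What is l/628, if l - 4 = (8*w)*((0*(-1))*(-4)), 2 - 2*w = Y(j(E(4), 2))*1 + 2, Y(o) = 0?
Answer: 1/157 ≈ 0.0063694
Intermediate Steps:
w = 0 (w = 1 - (0*1 + 2)/2 = 1 - (0 + 2)/2 = 1 - ½*2 = 1 - 1 = 0)
l = 4 (l = 4 + (8*0)*((0*(-1))*(-4)) = 4 + 0*(0*(-4)) = 4 + 0*0 = 4 + 0 = 4)
l/628 = 4/628 = 4*(1/628) = 1/157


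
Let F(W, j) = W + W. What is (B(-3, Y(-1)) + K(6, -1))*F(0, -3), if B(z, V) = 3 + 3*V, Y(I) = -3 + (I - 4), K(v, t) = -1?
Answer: 0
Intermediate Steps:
F(W, j) = 2*W
Y(I) = -7 + I (Y(I) = -3 + (-4 + I) = -7 + I)
(B(-3, Y(-1)) + K(6, -1))*F(0, -3) = ((3 + 3*(-7 - 1)) - 1)*(2*0) = ((3 + 3*(-8)) - 1)*0 = ((3 - 24) - 1)*0 = (-21 - 1)*0 = -22*0 = 0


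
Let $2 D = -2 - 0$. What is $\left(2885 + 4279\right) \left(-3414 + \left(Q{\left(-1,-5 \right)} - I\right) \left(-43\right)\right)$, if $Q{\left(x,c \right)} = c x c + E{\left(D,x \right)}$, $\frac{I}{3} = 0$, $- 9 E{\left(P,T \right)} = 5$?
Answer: $-16585456$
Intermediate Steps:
$D = -1$ ($D = \frac{-2 - 0}{2} = \frac{-2 + 0}{2} = \frac{1}{2} \left(-2\right) = -1$)
$E{\left(P,T \right)} = - \frac{5}{9}$ ($E{\left(P,T \right)} = \left(- \frac{1}{9}\right) 5 = - \frac{5}{9}$)
$I = 0$ ($I = 3 \cdot 0 = 0$)
$Q{\left(x,c \right)} = - \frac{5}{9} + x c^{2}$ ($Q{\left(x,c \right)} = c x c - \frac{5}{9} = x c^{2} - \frac{5}{9} = - \frac{5}{9} + x c^{2}$)
$\left(2885 + 4279\right) \left(-3414 + \left(Q{\left(-1,-5 \right)} - I\right) \left(-43\right)\right) = \left(2885 + 4279\right) \left(-3414 + \left(\left(- \frac{5}{9} - \left(-5\right)^{2}\right) - 0\right) \left(-43\right)\right) = 7164 \left(-3414 + \left(\left(- \frac{5}{9} - 25\right) + 0\right) \left(-43\right)\right) = 7164 \left(-3414 + \left(- \frac{230}{9} + 0\right) \left(-43\right)\right) = 7164 \left(-3414 - - \frac{9890}{9}\right) = 7164 \left(-3414 + \frac{9890}{9}\right) = 7164 \left(- \frac{20836}{9}\right) = -16585456$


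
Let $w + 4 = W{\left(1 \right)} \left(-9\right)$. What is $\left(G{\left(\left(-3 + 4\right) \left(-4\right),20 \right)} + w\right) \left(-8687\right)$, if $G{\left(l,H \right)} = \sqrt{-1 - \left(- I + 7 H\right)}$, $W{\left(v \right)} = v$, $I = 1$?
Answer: $112931 - 17374 i \sqrt{35} \approx 1.1293 \cdot 10^{5} - 1.0279 \cdot 10^{5} i$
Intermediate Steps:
$w = -13$ ($w = -4 + 1 \left(-9\right) = -4 - 9 = -13$)
$G{\left(l,H \right)} = \sqrt{7} \sqrt{- H}$ ($G{\left(l,H \right)} = \sqrt{-1 - \left(-1 + 7 H\right)} = \sqrt{- 7 H} = \sqrt{7} \sqrt{- H}$)
$\left(G{\left(\left(-3 + 4\right) \left(-4\right),20 \right)} + w\right) \left(-8687\right) = \left(\sqrt{7} \sqrt{\left(-1\right) 20} - 13\right) \left(-8687\right) = \left(\sqrt{7} \sqrt{-20} - 13\right) \left(-8687\right) = \left(\sqrt{7} \cdot 2 i \sqrt{5} - 13\right) \left(-8687\right) = \left(2 i \sqrt{35} - 13\right) \left(-8687\right) = \left(-13 + 2 i \sqrt{35}\right) \left(-8687\right) = 112931 - 17374 i \sqrt{35}$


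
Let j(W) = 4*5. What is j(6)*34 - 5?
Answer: 675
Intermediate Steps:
j(W) = 20
j(6)*34 - 5 = 20*34 - 5 = 680 - 5 = 675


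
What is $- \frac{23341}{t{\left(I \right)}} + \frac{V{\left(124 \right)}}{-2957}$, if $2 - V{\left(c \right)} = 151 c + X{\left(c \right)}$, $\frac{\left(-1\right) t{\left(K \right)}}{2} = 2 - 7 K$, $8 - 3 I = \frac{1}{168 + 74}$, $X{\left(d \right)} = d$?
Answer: $- \frac{8275371551}{11919667} \approx -694.26$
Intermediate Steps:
$I = \frac{645}{242}$ ($I = \frac{8}{3} - \frac{1}{3 \left(168 + 74\right)} = \frac{8}{3} - \frac{1}{3 \cdot 242} = \frac{8}{3} - \frac{1}{726} = \frac{645}{242} \approx 2.6653$)
$t{\left(K \right)} = -4 + 14 K$ ($t{\left(K \right)} = - 2 \left(2 - 7 K\right) = -4 + 14 K$)
$V{\left(c \right)} = 2 - 152 c$ ($V{\left(c \right)} = 2 - \left(151 c + c\right) = 2 - 152 c$)
$- \frac{23341}{t{\left(I \right)}} + \frac{V{\left(124 \right)}}{-2957} = - \frac{23341}{-4 + 14 \cdot \frac{645}{242}} + \frac{2 - 18848}{-2957} = - \frac{23341}{-4 + \frac{4515}{121}} + \left(2 - 18848\right) \left(- \frac{1}{2957}\right) = - \frac{23341}{\frac{4031}{121}} - - \frac{18846}{2957} = \left(-23341\right) \frac{121}{4031} + \frac{18846}{2957} = - \frac{2824261}{4031} + \frac{18846}{2957} = - \frac{8275371551}{11919667}$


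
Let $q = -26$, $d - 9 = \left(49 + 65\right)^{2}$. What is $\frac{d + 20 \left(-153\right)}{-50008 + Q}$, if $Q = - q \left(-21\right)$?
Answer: $- \frac{9945}{50554} \approx -0.19672$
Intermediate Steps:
$d = 13005$ ($d = 9 + \left(49 + 65\right)^{2} = 9 + 114^{2} = 9 + 12996 = 13005$)
$Q = -546$ ($Q = \left(-1\right) \left(-26\right) \left(-21\right) = 26 \left(-21\right) = -546$)
$\frac{d + 20 \left(-153\right)}{-50008 + Q} = \frac{13005 + 20 \left(-153\right)}{-50008 - 546} = \frac{13005 - 3060}{-50554} = 9945 \left(- \frac{1}{50554}\right) = - \frac{9945}{50554}$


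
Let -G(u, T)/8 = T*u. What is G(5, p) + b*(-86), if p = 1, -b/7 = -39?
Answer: -23518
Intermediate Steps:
b = 273 (b = -7*(-39) = 273)
G(u, T) = -8*T*u
G(5, p) + b*(-86) = -8*1*5 + 273*(-86) = -40 - 23478 = -23518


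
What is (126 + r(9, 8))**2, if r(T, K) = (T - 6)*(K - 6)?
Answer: 17424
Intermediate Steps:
r(T, K) = (-6 + K)*(-6 + T) (r(T, K) = (-6 + T)*(-6 + K) = (-6 + K)*(-6 + T))
(126 + r(9, 8))**2 = (126 + (36 - 6*8 - 6*9 + 8*9))**2 = (126 + (36 - 48 - 54 + 72))**2 = (126 + 6)**2 = 132**2 = 17424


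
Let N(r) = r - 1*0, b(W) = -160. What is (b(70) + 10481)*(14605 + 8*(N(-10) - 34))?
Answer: 147105213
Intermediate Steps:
N(r) = r (N(r) = r + 0 = r)
(b(70) + 10481)*(14605 + 8*(N(-10) - 34)) = (-160 + 10481)*(14605 + 8*(-10 - 34)) = 10321*(14605 + 8*(-44)) = 10321*(14605 - 352) = 10321*14253 = 147105213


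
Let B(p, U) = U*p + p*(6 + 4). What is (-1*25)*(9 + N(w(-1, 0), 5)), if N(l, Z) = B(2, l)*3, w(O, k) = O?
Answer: -1575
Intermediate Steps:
B(p, U) = 10*p + U*p (B(p, U) = U*p + p*10 = U*p + 10*p = 10*p + U*p)
N(l, Z) = 60 + 6*l (N(l, Z) = (2*(10 + l))*3 = (20 + 2*l)*3 = 60 + 6*l)
(-1*25)*(9 + N(w(-1, 0), 5)) = (-1*25)*(9 + (60 + 6*(-1))) = -25*(9 + (60 - 6)) = -25*(9 + 54) = -25*63 = -1575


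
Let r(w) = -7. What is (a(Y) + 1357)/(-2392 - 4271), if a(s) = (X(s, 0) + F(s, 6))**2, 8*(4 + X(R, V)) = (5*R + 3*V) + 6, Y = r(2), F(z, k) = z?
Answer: -100537/426432 ≈ -0.23576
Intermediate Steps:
Y = -7
X(R, V) = -13/4 + 3*V/8 + 5*R/8 (X(R, V) = -4 + ((5*R + 3*V) + 6)/8 = -4 + ((3*V + 5*R) + 6)/8 = -4 + (6 + 3*V + 5*R)/8 = -4 + (3/4 + 3*V/8 + 5*R/8) = -13/4 + 3*V/8 + 5*R/8)
a(s) = (-13/4 + 13*s/8)**2 (a(s) = ((-13/4 + (3/8)*0 + 5*s/8) + s)**2 = ((-13/4 + 0 + 5*s/8) + s)**2 = ((-13/4 + 5*s/8) + s)**2 = (-13/4 + 13*s/8)**2)
(a(Y) + 1357)/(-2392 - 4271) = (169*(-2 - 7)**2/64 + 1357)/(-2392 - 4271) = ((169/64)*(-9)**2 + 1357)/(-6663) = ((169/64)*81 + 1357)*(-1/6663) = (13689/64 + 1357)*(-1/6663) = (100537/64)*(-1/6663) = -100537/426432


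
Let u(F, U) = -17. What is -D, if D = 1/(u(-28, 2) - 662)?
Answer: 1/679 ≈ 0.0014728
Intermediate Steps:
D = -1/679 (D = 1/(-17 - 662) = 1/(-679) = -1/679 ≈ -0.0014728)
-D = -1*(-1/679) = 1/679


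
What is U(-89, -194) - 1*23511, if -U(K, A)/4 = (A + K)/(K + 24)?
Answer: -1529347/65 ≈ -23528.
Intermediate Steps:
U(K, A) = -4*(A + K)/(24 + K) (U(K, A) = -4*(A + K)/(K + 24) = -4*(A + K)/(24 + K))
U(-89, -194) - 1*23511 = 4*(-1*(-194) - 1*(-89))/(24 - 89) - 1*23511 = 4*(194 + 89)/(-65) - 23511 = 4*(-1/65)*283 - 23511 = -1132/65 - 23511 = -1529347/65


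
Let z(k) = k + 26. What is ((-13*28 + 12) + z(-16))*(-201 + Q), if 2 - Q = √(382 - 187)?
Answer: 68058 + 342*√195 ≈ 72834.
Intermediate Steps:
z(k) = 26 + k
Q = 2 - √195 (Q = 2 - √(382 - 187) = 2 - √195 ≈ -11.964)
((-13*28 + 12) + z(-16))*(-201 + Q) = ((-13*28 + 12) + (26 - 16))*(-201 + (2 - √195)) = ((-364 + 12) + 10)*(-199 - √195) = (-352 + 10)*(-199 - √195) = -342*(-199 - √195) = 68058 + 342*√195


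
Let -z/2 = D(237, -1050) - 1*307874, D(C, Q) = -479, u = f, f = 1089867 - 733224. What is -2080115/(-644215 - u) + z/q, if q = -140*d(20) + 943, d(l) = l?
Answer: -613372360193/1858593306 ≈ -330.02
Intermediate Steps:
f = 356643
u = 356643
z = 616706 (z = -2*(-479 - 1*307874) = -2*(-479 - 307874) = -2*(-308353) = 616706)
q = -1857 (q = -140*20 + 943 = -2800 + 943 = -1857)
-2080115/(-644215 - u) + z/q = -2080115/(-644215 - 1*356643) + 616706/(-1857) = -2080115/(-644215 - 356643) + 616706*(-1/1857) = -2080115/(-1000858) - 616706/1857 = -2080115*(-1/1000858) - 616706/1857 = 2080115/1000858 - 616706/1857 = -613372360193/1858593306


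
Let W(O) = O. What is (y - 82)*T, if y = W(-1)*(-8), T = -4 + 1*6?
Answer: -148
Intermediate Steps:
T = 2 (T = -4 + 6 = 2)
y = 8 (y = -1*(-8) = 8)
(y - 82)*T = (8 - 82)*2 = -74*2 = -148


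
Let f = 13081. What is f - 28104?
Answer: -15023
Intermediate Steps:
f - 28104 = 13081 - 28104 = -15023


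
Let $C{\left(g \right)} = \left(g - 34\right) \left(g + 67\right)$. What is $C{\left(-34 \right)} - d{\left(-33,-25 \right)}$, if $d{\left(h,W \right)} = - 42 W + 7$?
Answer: $-3301$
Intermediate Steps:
$C{\left(g \right)} = \left(-34 + g\right) \left(67 + g\right)$
$d{\left(h,W \right)} = 7 - 42 W$
$C{\left(-34 \right)} - d{\left(-33,-25 \right)} = \left(-2278 + \left(-34\right)^{2} + 33 \left(-34\right)\right) - \left(7 - -1050\right) = \left(-2278 + 1156 - 1122\right) - \left(7 + 1050\right) = -2244 - 1057 = -3301$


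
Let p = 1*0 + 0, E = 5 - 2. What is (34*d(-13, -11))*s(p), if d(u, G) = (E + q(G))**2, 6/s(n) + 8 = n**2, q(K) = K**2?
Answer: -392088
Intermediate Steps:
E = 3
p = 0 (p = 0 + 0 = 0)
s(n) = 6/(-8 + n**2)
d(u, G) = (3 + G**2)**2
(34*d(-13, -11))*s(p) = (34*(3 + (-11)**2)**2)*(6/(-8 + 0**2)) = (34*(3 + 121)**2)*(6/(-8 + 0)) = (34*124**2)*(6/(-8)) = (34*15376)*(6*(-1/8)) = 522784*(-3/4) = -392088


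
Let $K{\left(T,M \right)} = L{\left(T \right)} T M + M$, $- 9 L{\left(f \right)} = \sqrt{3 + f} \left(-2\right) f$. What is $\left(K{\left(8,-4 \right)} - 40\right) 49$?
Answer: $-2156 - \frac{25088 \sqrt{11}}{9} \approx -11401.0$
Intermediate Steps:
$L{\left(f \right)} = \frac{2 f \sqrt{3 + f}}{9}$ ($L{\left(f \right)} = - \frac{\sqrt{3 + f} \left(-2\right) f}{9} = - \frac{- 2 \sqrt{3 + f} f}{9} = - \frac{\left(-2\right) f \sqrt{3 + f}}{9} = \frac{2 f \sqrt{3 + f}}{9}$)
$K{\left(T,M \right)} = M + \frac{2 M T^{2} \sqrt{3 + T}}{9}$ ($K{\left(T,M \right)} = \frac{2 T \sqrt{3 + T}}{9} T M + M = \frac{2 T^{2} \sqrt{3 + T}}{9} M + M = \frac{2 M T^{2} \sqrt{3 + T}}{9} + M = M + \frac{2 M T^{2} \sqrt{3 + T}}{9}$)
$\left(K{\left(8,-4 \right)} - 40\right) 49 = \left(\frac{1}{9} \left(-4\right) \left(9 + 2 \cdot 8^{2} \sqrt{3 + 8}\right) - 40\right) 49 = \left(\frac{1}{9} \left(-4\right) \left(9 + 2 \cdot 64 \sqrt{11}\right) - 40\right) 49 = \left(\frac{1}{9} \left(-4\right) \left(9 + 128 \sqrt{11}\right) - 40\right) 49 = \left(\left(-4 - \frac{512 \sqrt{11}}{9}\right) - 40\right) 49 = \left(-44 - \frac{512 \sqrt{11}}{9}\right) 49 = -2156 - \frac{25088 \sqrt{11}}{9}$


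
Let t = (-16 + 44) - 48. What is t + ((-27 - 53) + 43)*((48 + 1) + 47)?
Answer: -3572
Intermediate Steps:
t = -20 (t = 28 - 48 = -20)
t + ((-27 - 53) + 43)*((48 + 1) + 47) = -20 + ((-27 - 53) + 43)*((48 + 1) + 47) = -20 + (-80 + 43)*(49 + 47) = -20 - 37*96 = -20 - 3552 = -3572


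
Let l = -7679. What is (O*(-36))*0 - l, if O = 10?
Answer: 7679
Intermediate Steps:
(O*(-36))*0 - l = (10*(-36))*0 - 1*(-7679) = -360*0 + 7679 = 0 + 7679 = 7679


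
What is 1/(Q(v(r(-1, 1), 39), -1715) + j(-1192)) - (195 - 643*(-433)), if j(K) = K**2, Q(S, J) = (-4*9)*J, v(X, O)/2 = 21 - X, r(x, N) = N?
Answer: -413074230855/1482604 ≈ -2.7861e+5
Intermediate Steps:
v(X, O) = 42 - 2*X (v(X, O) = 2*(21 - X) = 42 - 2*X)
Q(S, J) = -36*J
1/(Q(v(r(-1, 1), 39), -1715) + j(-1192)) - (195 - 643*(-433)) = 1/(-36*(-1715) + (-1192)**2) - (195 - 643*(-433)) = 1/(61740 + 1420864) - (195 + 278419) = 1/1482604 - 1*278614 = 1/1482604 - 278614 = -413074230855/1482604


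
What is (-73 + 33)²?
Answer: 1600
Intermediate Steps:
(-73 + 33)² = (-40)² = 1600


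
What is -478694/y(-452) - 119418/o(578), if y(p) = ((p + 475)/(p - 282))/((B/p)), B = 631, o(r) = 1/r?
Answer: -234819607015/2599 ≈ -9.0350e+7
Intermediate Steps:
y(p) = p*(475 + p)/(631*(-282 + p)) (y(p) = ((p + 475)/(p - 282))/((631/p)) = ((475 + p)/(-282 + p))*(p/631) = p*(475 + p)/(631*(-282 + p)))
-478694/y(-452) - 119418/o(578) = -478694*(-631*(-282 - 452)/(452*(475 - 452))) - 119418/(1/578) = -478694/((1/631)*(-452)*23/(-734)) - 119418/1/578 = -478694/((1/631)*(-452)*(-1/734)*23) - 119418*578 = -478694/5198/231577 - 69023604 = -478694*231577/5198 - 69023604 = -55427260219/2599 - 69023604 = -234819607015/2599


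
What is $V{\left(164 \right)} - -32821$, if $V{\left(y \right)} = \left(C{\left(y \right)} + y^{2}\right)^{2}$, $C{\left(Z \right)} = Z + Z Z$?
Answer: $2911282757$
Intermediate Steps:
$C{\left(Z \right)} = Z + Z^{2}$
$V{\left(y \right)} = \left(y^{2} + y \left(1 + y\right)\right)^{2}$ ($V{\left(y \right)} = \left(y \left(1 + y\right) + y^{2}\right)^{2} = \left(y^{2} + y \left(1 + y\right)\right)^{2}$)
$V{\left(164 \right)} - -32821 = 164^{2} \left(1 + 2 \cdot 164\right)^{2} - -32821 = 26896 \left(1 + 328\right)^{2} + 32821 = 26896 \cdot 329^{2} + 32821 = 26896 \cdot 108241 + 32821 = 2911249936 + 32821 = 2911282757$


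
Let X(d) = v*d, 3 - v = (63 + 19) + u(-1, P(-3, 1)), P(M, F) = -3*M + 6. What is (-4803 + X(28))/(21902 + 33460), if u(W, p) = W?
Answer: -2329/18454 ≈ -0.12621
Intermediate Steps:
P(M, F) = 6 - 3*M
v = -78 (v = 3 - ((63 + 19) - 1) = 3 - (82 - 1) = 3 - 1*81 = 3 - 81 = -78)
X(d) = -78*d
(-4803 + X(28))/(21902 + 33460) = (-4803 - 78*28)/(21902 + 33460) = (-4803 - 2184)/55362 = -6987*1/55362 = -2329/18454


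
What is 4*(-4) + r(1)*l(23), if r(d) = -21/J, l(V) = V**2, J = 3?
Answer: -3719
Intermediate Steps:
r(d) = -7 (r(d) = -21/3 = -21*1/3 = -7)
4*(-4) + r(1)*l(23) = 4*(-4) - 7*23**2 = -16 - 7*529 = -16 - 3703 = -3719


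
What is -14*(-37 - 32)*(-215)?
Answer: -207690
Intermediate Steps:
-14*(-37 - 32)*(-215) = -14*(-69)*(-215) = 966*(-215) = -207690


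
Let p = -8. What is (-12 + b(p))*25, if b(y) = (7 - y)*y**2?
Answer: 23700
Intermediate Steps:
b(y) = y**2*(7 - y)
(-12 + b(p))*25 = (-12 + (-8)**2*(7 - 1*(-8)))*25 = (-12 + 64*(7 + 8))*25 = (-12 + 64*15)*25 = (-12 + 960)*25 = 948*25 = 23700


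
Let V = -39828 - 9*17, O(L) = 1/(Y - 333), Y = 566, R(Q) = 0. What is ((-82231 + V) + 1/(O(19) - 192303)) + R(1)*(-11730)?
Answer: -5475903955009/44806598 ≈ -1.2221e+5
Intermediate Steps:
O(L) = 1/233 (O(L) = 1/(566 - 333) = 1/233)
V = -39981 (V = -39828 - 153 = -39981)
((-82231 + V) + 1/(O(19) - 192303)) + R(1)*(-11730) = ((-82231 - 39981) + 1/(1/233 - 192303)) + 0*(-11730) = (-122212 + 1/(-44806598/233)) + 0 = (-122212 - 233/44806598) + 0 = -5475903955009/44806598 + 0 = -5475903955009/44806598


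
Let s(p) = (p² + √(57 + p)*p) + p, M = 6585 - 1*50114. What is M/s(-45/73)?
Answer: -231966041/481635 + 231966041*√1533/963270 ≈ 8947.0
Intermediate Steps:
M = -43529 (M = 6585 - 50114 = -43529)
s(p) = p + p² + p*√(57 + p) (s(p) = (p² + p*√(57 + p)) + p = p + p² + p*√(57 + p))
M/s(-45/73) = -43529*(-73/(45*(1 - 45/73 + √(57 - 45/73)))) = -43529*(-73/(45*(1 - 45/73 + √(4116/73)))) = -43529*(-73/(45*(1 - 45/73 + 14*√1533/73))) = -43529*(-73/(45*(28/73 + 14*√1533/73))) = -43529/(-1260/5329 - 630*√1533/5329)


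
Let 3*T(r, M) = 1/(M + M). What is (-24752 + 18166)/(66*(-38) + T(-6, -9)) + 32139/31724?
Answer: 15635131443/4296476492 ≈ 3.6391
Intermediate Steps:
T(r, M) = 1/(6*M) (T(r, M) = 1/(3*(M + M)) = 1/(3*((2*M))) = (1/(2*M))/3 = 1/(6*M))
(-24752 + 18166)/(66*(-38) + T(-6, -9)) + 32139/31724 = (-24752 + 18166)/(66*(-38) + (⅙)/(-9)) + 32139/31724 = -6586/(-2508 + (⅙)*(-⅑)) + 32139*(1/31724) = -6586/(-2508 - 1/54) + 32139/31724 = -6586/(-135433/54) + 32139/31724 = -6586*(-54/135433) + 32139/31724 = 355644/135433 + 32139/31724 = 15635131443/4296476492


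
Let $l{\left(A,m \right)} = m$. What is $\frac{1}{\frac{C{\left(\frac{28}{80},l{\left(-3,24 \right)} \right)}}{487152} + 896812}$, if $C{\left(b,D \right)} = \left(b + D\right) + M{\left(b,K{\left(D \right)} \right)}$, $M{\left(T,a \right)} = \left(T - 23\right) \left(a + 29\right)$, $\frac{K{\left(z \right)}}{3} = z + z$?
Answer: $\frac{4871520}{4368837555299} \approx 1.1151 \cdot 10^{-6}$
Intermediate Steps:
$K{\left(z \right)} = 6 z$ ($K{\left(z \right)} = 3 \left(z + z\right) = 3 \cdot 2 z = 6 z$)
$M{\left(T,a \right)} = \left(-23 + T\right) \left(29 + a\right)$
$C{\left(b,D \right)} = -667 - 137 D + 30 b + 6 D b$ ($C{\left(b,D \right)} = \left(b + D\right) - \left(667 - 29 b - b 6 D + 23 \cdot 6 D\right) = \left(D + b\right) + \left(-667 - 138 D + 29 b + 6 D b\right) = -667 - 137 D + 30 b + 6 D b$)
$\frac{1}{\frac{C{\left(\frac{28}{80},l{\left(-3,24 \right)} \right)}}{487152} + 896812} = \frac{1}{\frac{-667 - 3288 + 30 \cdot \frac{28}{80} + 6 \cdot 24 \cdot \frac{28}{80}}{487152} + 896812} = \frac{1}{\left(-667 - 3288 + 30 \cdot 28 \cdot \frac{1}{80} + 6 \cdot 24 \cdot 28 \cdot \frac{1}{80}\right) \frac{1}{487152} + 896812} = \frac{1}{\left(-667 - 3288 + 30 \cdot \frac{7}{20} + 6 \cdot 24 \cdot \frac{7}{20}\right) \frac{1}{487152} + 896812} = \frac{1}{\left(-667 - 3288 + \frac{21}{2} + \frac{252}{5}\right) \frac{1}{487152} + 896812} = \frac{1}{\left(- \frac{38941}{10}\right) \frac{1}{487152} + 896812} = \frac{1}{- \frac{38941}{4871520} + 896812} = \frac{1}{\frac{4368837555299}{4871520}} = \frac{4871520}{4368837555299}$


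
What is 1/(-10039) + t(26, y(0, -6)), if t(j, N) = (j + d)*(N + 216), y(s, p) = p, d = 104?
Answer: 274064699/10039 ≈ 27300.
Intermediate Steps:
t(j, N) = (104 + j)*(216 + N) (t(j, N) = (j + 104)*(N + 216) = (104 + j)*(216 + N))
1/(-10039) + t(26, y(0, -6)) = 1/(-10039) + (22464 + 104*(-6) + 216*26 - 6*26) = -1/10039 + (22464 - 624 + 5616 - 156) = -1/10039 + 27300 = 274064699/10039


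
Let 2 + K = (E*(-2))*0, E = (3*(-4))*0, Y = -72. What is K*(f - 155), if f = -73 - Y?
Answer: 312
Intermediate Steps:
E = 0 (E = -12*0 = 0)
f = -1 (f = -73 - 1*(-72) = -73 + 72 = -1)
K = -2 (K = -2 + (0*(-2))*0 = -2 + 0*0 = -2 + 0 = -2)
K*(f - 155) = -2*(-1 - 155) = -2*(-156) = 312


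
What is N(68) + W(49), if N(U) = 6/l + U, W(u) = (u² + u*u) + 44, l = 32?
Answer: 78627/16 ≈ 4914.2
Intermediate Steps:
W(u) = 44 + 2*u² (W(u) = (u² + u²) + 44 = 2*u² + 44 = 44 + 2*u²)
N(U) = 3/16 + U (N(U) = 6/32 + U = 6*(1/32) + U = 3/16 + U)
N(68) + W(49) = (3/16 + 68) + (44 + 2*49²) = 1091/16 + (44 + 2*2401) = 1091/16 + (44 + 4802) = 1091/16 + 4846 = 78627/16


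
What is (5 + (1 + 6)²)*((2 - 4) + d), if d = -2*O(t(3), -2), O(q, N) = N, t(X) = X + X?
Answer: 108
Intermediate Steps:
t(X) = 2*X
d = 4 (d = -2*(-2) = 4)
(5 + (1 + 6)²)*((2 - 4) + d) = (5 + (1 + 6)²)*((2 - 4) + 4) = (5 + 7²)*(-2 + 4) = (5 + 49)*2 = 54*2 = 108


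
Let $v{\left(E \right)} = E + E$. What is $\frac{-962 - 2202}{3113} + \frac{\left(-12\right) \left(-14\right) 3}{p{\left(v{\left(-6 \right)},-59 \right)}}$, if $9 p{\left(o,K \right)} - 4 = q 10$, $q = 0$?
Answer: $\frac{3526978}{3113} \approx 1133.0$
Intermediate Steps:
$v{\left(E \right)} = 2 E$
$p{\left(o,K \right)} = \frac{4}{9}$ ($p{\left(o,K \right)} = \frac{4}{9} + \frac{0 \cdot 10}{9} = \frac{4}{9} + \frac{1}{9} \cdot 0 = \frac{4}{9} + 0 = \frac{4}{9}$)
$\frac{-962 - 2202}{3113} + \frac{\left(-12\right) \left(-14\right) 3}{p{\left(v{\left(-6 \right)},-59 \right)}} = \frac{-962 - 2202}{3113} + \frac{\left(-12\right) \left(-14\right) 3}{\frac{4}{9}} = \left(-962 - 2202\right) \frac{1}{3113} + 168 \cdot 3 \cdot \frac{9}{4} = \left(-3164\right) \frac{1}{3113} + 504 \cdot \frac{9}{4} = - \frac{3164}{3113} + 1134 = \frac{3526978}{3113}$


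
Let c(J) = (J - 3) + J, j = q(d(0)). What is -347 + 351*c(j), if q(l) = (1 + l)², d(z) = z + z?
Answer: -698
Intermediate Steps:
d(z) = 2*z
j = 1 (j = (1 + 2*0)² = (1 + 0)² = 1² = 1)
c(J) = -3 + 2*J (c(J) = (-3 + J) + J = -3 + 2*J)
-347 + 351*c(j) = -347 + 351*(-3 + 2*1) = -347 + 351*(-3 + 2) = -347 + 351*(-1) = -347 - 351 = -698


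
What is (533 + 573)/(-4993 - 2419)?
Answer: -553/3706 ≈ -0.14922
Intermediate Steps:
(533 + 573)/(-4993 - 2419) = 1106/(-7412) = 1106*(-1/7412) = -553/3706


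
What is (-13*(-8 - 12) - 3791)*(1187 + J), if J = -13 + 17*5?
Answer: -4445529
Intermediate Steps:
J = 72 (J = -13 + 85 = 72)
(-13*(-8 - 12) - 3791)*(1187 + J) = (-13*(-8 - 12) - 3791)*(1187 + 72) = (-13*(-20) - 3791)*1259 = (260 - 3791)*1259 = -3531*1259 = -4445529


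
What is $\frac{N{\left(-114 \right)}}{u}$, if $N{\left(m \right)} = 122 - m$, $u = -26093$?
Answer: $- \frac{236}{26093} \approx -0.0090446$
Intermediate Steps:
$\frac{N{\left(-114 \right)}}{u} = \frac{122 - -114}{-26093} = \left(122 + 114\right) \left(- \frac{1}{26093}\right) = 236 \left(- \frac{1}{26093}\right) = - \frac{236}{26093}$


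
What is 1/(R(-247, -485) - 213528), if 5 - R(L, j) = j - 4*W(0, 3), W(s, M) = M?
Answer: -1/213026 ≈ -4.6943e-6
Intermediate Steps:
R(L, j) = 17 - j (R(L, j) = 5 - (j - 4*3) = 5 - (j - 12) = 5 - (-12 + j) = 5 + (12 - j) = 17 - j)
1/(R(-247, -485) - 213528) = 1/((17 - 1*(-485)) - 213528) = 1/((17 + 485) - 213528) = 1/(502 - 213528) = 1/(-213026) = -1/213026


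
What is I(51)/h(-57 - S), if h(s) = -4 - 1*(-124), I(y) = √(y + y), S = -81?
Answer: √102/120 ≈ 0.084163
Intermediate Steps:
I(y) = √2*√y (I(y) = √(2*y) = √2*√y)
h(s) = 120 (h(s) = -4 + 124 = 120)
I(51)/h(-57 - S) = (√2*√51)/120 = √102*(1/120) = √102/120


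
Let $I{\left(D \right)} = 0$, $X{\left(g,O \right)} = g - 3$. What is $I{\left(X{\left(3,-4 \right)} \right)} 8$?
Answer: $0$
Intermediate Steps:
$X{\left(g,O \right)} = -3 + g$
$I{\left(X{\left(3,-4 \right)} \right)} 8 = 0 \cdot 8 = 0$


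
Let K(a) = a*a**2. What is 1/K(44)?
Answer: 1/85184 ≈ 1.1739e-5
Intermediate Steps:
K(a) = a**3
1/K(44) = 1/(44**3) = 1/85184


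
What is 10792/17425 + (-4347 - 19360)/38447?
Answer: 1825549/669938975 ≈ 0.0027249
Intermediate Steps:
10792/17425 + (-4347 - 19360)/38447 = 10792*(1/17425) - 23707*1/38447 = 10792/17425 - 23707/38447 = 1825549/669938975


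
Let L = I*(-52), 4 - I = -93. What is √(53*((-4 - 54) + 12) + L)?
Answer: I*√7482 ≈ 86.499*I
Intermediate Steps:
I = 97 (I = 4 - 1*(-93) = 4 + 93 = 97)
L = -5044 (L = 97*(-52) = -5044)
√(53*((-4 - 54) + 12) + L) = √(53*((-4 - 54) + 12) - 5044) = √(53*(-58 + 12) - 5044) = √(53*(-46) - 5044) = √(-2438 - 5044) = √(-7482) = I*√7482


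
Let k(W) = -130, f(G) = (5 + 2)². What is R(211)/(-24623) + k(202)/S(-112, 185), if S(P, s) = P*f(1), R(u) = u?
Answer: 1021511/67565512 ≈ 0.015119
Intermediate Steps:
f(G) = 49 (f(G) = 7² = 49)
S(P, s) = 49*P (S(P, s) = P*49 = 49*P)
R(211)/(-24623) + k(202)/S(-112, 185) = 211/(-24623) - 130/(49*(-112)) = 211*(-1/24623) - 130/(-5488) = -211/24623 - 130*(-1/5488) = -211/24623 + 65/2744 = 1021511/67565512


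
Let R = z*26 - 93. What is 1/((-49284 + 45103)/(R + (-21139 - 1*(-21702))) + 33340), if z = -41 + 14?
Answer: 232/7739061 ≈ 2.9978e-5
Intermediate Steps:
z = -27
R = -795 (R = -27*26 - 93 = -702 - 93 = -795)
1/((-49284 + 45103)/(R + (-21139 - 1*(-21702))) + 33340) = 1/((-49284 + 45103)/(-795 + (-21139 - 1*(-21702))) + 33340) = 1/(-4181/(-795 + (-21139 + 21702)) + 33340) = 1/(-4181/(-795 + 563) + 33340) = 1/(-4181/(-232) + 33340) = 1/(-4181*(-1/232) + 33340) = 1/(4181/232 + 33340) = 1/(7739061/232) = 232/7739061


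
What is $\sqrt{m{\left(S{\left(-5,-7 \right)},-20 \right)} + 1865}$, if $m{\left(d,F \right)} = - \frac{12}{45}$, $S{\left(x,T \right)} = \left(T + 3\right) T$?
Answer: $\frac{\sqrt{419565}}{15} \approx 43.183$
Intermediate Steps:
$S{\left(x,T \right)} = T \left(3 + T\right)$ ($S{\left(x,T \right)} = \left(3 + T\right) T = T \left(3 + T\right)$)
$m{\left(d,F \right)} = - \frac{4}{15}$ ($m{\left(d,F \right)} = \left(-12\right) \frac{1}{45} = - \frac{4}{15}$)
$\sqrt{m{\left(S{\left(-5,-7 \right)},-20 \right)} + 1865} = \sqrt{- \frac{4}{15} + 1865} = \sqrt{\frac{27971}{15}} = \frac{\sqrt{419565}}{15}$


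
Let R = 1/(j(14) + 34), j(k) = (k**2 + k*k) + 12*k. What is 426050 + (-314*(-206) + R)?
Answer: 291495997/594 ≈ 4.9073e+5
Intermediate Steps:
j(k) = 2*k**2 + 12*k (j(k) = (k**2 + k**2) + 12*k = 2*k**2 + 12*k)
R = 1/594 (R = 1/(2*14*(6 + 14) + 34) = 1/(2*14*20 + 34) = 1/(560 + 34) = 1/594 ≈ 0.0016835)
426050 + (-314*(-206) + R) = 426050 + (-314*(-206) + 1/594) = 426050 + (64684 + 1/594) = 426050 + 38422297/594 = 291495997/594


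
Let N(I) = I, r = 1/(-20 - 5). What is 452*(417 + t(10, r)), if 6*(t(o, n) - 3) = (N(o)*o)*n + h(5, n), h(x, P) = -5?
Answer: 189162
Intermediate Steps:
r = -1/25 (r = 1/(-25) = -1/25 ≈ -0.040000)
t(o, n) = 13/6 + n*o**2/6 (t(o, n) = 3 + ((o*o)*n - 5)/6 = 3 + (o**2*n - 5)/6 = 3 + (n*o**2 - 5)/6 = 3 + (-5 + n*o**2)/6 = 3 + (-5/6 + n*o**2/6) = 13/6 + n*o**2/6)
452*(417 + t(10, r)) = 452*(417 + (13/6 + (1/6)*(-1/25)*10**2)) = 452*(417 + (13/6 + (1/6)*(-1/25)*100)) = 452*(417 + (13/6 - 2/3)) = 452*(417 + 3/2) = 452*(837/2) = 189162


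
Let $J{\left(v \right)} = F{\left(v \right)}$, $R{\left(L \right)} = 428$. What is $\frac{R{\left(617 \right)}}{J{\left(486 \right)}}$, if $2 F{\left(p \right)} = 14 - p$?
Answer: $- \frac{107}{59} \approx -1.8136$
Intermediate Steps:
$F{\left(p \right)} = 7 - \frac{p}{2}$ ($F{\left(p \right)} = \frac{14 - p}{2} = 7 - \frac{p}{2}$)
$J{\left(v \right)} = 7 - \frac{v}{2}$
$\frac{R{\left(617 \right)}}{J{\left(486 \right)}} = \frac{428}{7 - 243} = \frac{428}{-236} = 428 \left(- \frac{1}{236}\right) = - \frac{107}{59}$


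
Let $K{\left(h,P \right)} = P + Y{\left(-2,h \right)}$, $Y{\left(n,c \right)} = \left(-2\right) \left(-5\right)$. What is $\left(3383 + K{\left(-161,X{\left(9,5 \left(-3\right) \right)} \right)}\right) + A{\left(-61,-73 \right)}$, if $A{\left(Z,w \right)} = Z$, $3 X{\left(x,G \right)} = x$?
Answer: $3335$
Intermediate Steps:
$X{\left(x,G \right)} = \frac{x}{3}$
$Y{\left(n,c \right)} = 10$
$K{\left(h,P \right)} = 10 + P$ ($K{\left(h,P \right)} = P + 10 = 10 + P$)
$\left(3383 + K{\left(-161,X{\left(9,5 \left(-3\right) \right)} \right)}\right) + A{\left(-61,-73 \right)} = \left(3383 + \left(10 + \frac{1}{3} \cdot 9\right)\right) - 61 = \left(3383 + \left(10 + 3\right)\right) - 61 = \left(3383 + 13\right) - 61 = 3396 - 61 = 3335$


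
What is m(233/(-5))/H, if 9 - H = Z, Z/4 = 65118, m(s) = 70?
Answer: -10/37209 ≈ -0.00026875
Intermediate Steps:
Z = 260472 (Z = 4*65118 = 260472)
H = -260463 (H = 9 - 1*260472 = 9 - 260472 = -260463)
m(233/(-5))/H = 70/(-260463) = 70*(-1/260463) = -10/37209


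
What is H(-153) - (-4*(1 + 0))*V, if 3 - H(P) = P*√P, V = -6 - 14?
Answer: -77 + 459*I*√17 ≈ -77.0 + 1892.5*I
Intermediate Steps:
V = -20
H(P) = 3 - P^(3/2) (H(P) = 3 - P*√P = 3 - P^(3/2))
H(-153) - (-4*(1 + 0))*V = (3 - (-153)^(3/2)) - (-4*(1 + 0))*(-20) = (3 - (-459)*I*√17) - (-4*1)*(-20) = (3 + 459*I*√17) - (-4)*(-20) = (3 + 459*I*√17) - 1*80 = (3 + 459*I*√17) - 80 = -77 + 459*I*√17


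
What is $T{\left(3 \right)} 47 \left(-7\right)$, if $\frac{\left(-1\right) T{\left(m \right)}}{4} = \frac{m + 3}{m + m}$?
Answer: $1316$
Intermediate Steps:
$T{\left(m \right)} = - \frac{2 \left(3 + m\right)}{m}$ ($T{\left(m \right)} = - 4 \frac{m + 3}{m + m} = - 4 \frac{3 + m}{2 m} = - \frac{2 \left(3 + m\right)}{m}$)
$T{\left(3 \right)} 47 \left(-7\right) = \left(-2 - \frac{6}{3}\right) 47 \left(-7\right) = \left(-2 - 2\right) 47 \left(-7\right) = \left(-4\right) 47 \left(-7\right) = \left(-188\right) \left(-7\right) = 1316$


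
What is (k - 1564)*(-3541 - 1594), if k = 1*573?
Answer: 5088785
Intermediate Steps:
k = 573
(k - 1564)*(-3541 - 1594) = (573 - 1564)*(-3541 - 1594) = -991*(-5135) = 5088785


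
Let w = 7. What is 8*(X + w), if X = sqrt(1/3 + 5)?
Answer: 56 + 32*sqrt(3)/3 ≈ 74.475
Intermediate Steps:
X = 4*sqrt(3)/3 (X = sqrt(1*(1/3) + 5) = sqrt(1/3 + 5) = sqrt(16/3) = 4*sqrt(3)/3 ≈ 2.3094)
8*(X + w) = 8*(4*sqrt(3)/3 + 7) = 8*(7 + 4*sqrt(3)/3) = 56 + 32*sqrt(3)/3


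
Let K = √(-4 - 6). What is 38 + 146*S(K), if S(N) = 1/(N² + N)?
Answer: 272/11 - 73*I*√10/55 ≈ 24.727 - 4.1972*I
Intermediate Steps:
K = I*√10 (K = √(-10) = I*√10 ≈ 3.1623*I)
S(N) = 1/(N + N²)
38 + 146*S(K) = 38 + 146*(1/(((I*√10))*(1 + I*√10))) = 38 + 146*((-I*√10/10)/(1 + I*√10)) = 38 + 146*(-I*√10/(10*(1 + I*√10))) = 38 - 73*I*√10/(5*(1 + I*√10))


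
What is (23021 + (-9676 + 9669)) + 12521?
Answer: 35535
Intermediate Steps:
(23021 + (-9676 + 9669)) + 12521 = (23021 - 7) + 12521 = 23014 + 12521 = 35535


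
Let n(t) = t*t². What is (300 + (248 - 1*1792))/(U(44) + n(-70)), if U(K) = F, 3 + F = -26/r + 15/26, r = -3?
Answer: 97032/26753513 ≈ 0.0036269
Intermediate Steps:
F = 487/78 (F = -3 + (-26/(-3) + 15/26) = -3 + (-26*(-⅓) + 15*(1/26)) = -3 + (26/3 + 15/26) = -3 + 721/78 = 487/78 ≈ 6.2436)
U(K) = 487/78
n(t) = t³
(300 + (248 - 1*1792))/(U(44) + n(-70)) = (300 + (248 - 1*1792))/(487/78 + (-70)³) = (300 + (248 - 1792))/(487/78 - 343000) = (300 - 1544)/(-26753513/78) = -1244*(-78/26753513) = 97032/26753513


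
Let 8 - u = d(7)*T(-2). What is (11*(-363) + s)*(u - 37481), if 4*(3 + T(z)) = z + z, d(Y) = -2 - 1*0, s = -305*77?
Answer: 1029902918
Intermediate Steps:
s = -23485
d(Y) = -2 (d(Y) = -2 + 0 = -2)
T(z) = -3 + z/2 (T(z) = -3 + (z + z)/4 = -3 + (2*z)/4 = -3 + z/2)
u = 0 (u = 8 - (-2)*(-3 + (½)*(-2)) = 8 - (-2)*(-3 - 1) = 8 - (-2)*(-4) = 8 - 1*8 = 8 - 8 = 0)
(11*(-363) + s)*(u - 37481) = (11*(-363) - 23485)*(0 - 37481) = (-3993 - 23485)*(-37481) = -27478*(-37481) = 1029902918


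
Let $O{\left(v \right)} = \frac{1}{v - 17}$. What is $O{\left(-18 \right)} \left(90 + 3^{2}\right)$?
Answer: $- \frac{99}{35} \approx -2.8286$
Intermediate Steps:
$O{\left(v \right)} = \frac{1}{-17 + v}$
$O{\left(-18 \right)} \left(90 + 3^{2}\right) = \frac{90 + 3^{2}}{-17 - 18} = \frac{90 + 9}{-35} = \left(- \frac{1}{35}\right) 99 = - \frac{99}{35}$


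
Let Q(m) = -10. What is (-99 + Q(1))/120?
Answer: -109/120 ≈ -0.90833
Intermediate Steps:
(-99 + Q(1))/120 = (-99 - 10)/120 = (1/120)*(-109) = -109/120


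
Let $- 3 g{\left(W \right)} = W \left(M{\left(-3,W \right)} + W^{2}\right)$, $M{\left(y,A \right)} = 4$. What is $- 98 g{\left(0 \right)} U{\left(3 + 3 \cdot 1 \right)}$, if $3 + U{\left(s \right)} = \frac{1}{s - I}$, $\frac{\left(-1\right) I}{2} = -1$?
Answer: $0$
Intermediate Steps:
$I = 2$ ($I = \left(-2\right) \left(-1\right) = 2$)
$U{\left(s \right)} = -3 + \frac{1}{-2 + s}$ ($U{\left(s \right)} = -3 + \frac{1}{s - 2} = -3 + \frac{1}{-2 + s}$)
$g{\left(W \right)} = - \frac{W \left(4 + W^{2}\right)}{3}$
$- 98 g{\left(0 \right)} U{\left(3 + 3 \cdot 1 \right)} = - 98 \left(\left(- \frac{1}{3}\right) 0 \left(4 + 0^{2}\right)\right) \frac{7 - 3 \left(3 + 3 \cdot 1\right)}{-2 + \left(3 + 3 \cdot 1\right)} = - 98 \left(\left(- \frac{1}{3}\right) 0 \left(4 + 0\right)\right) \frac{7 - 3 \left(3 + 3\right)}{-2 + \left(3 + 3\right)} = - 98 \left(\left(- \frac{1}{3}\right) 0 \cdot 4\right) \frac{7 - 18}{-2 + 6} = \left(-98\right) 0 \frac{7 - 18}{4} = 0 \cdot \frac{1}{4} \left(-11\right) = 0 \left(- \frac{11}{4}\right) = 0$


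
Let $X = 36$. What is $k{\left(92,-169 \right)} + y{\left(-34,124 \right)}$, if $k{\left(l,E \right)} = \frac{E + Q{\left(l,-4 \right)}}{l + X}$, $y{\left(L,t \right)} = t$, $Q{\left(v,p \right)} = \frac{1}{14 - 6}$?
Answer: $\frac{125625}{1024} \approx 122.68$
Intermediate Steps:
$Q{\left(v,p \right)} = \frac{1}{8}$
$k{\left(l,E \right)} = \frac{\frac{1}{8} + E}{36 + l}$ ($k{\left(l,E \right)} = \frac{E + \frac{1}{8}}{l + 36} = \frac{\frac{1}{8} + E}{36 + l}$)
$k{\left(92,-169 \right)} + y{\left(-34,124 \right)} = \frac{\frac{1}{8} - 169}{36 + 92} + 124 = \frac{1}{128} \left(- \frac{1351}{8}\right) + 124 = - \frac{1351}{1024} + 124 = \frac{125625}{1024}$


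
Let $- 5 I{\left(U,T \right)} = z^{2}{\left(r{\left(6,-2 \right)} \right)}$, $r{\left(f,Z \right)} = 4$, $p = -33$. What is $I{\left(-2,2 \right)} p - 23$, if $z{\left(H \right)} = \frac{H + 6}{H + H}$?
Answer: $- \frac{203}{16} \approx -12.688$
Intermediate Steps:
$z{\left(H \right)} = \frac{6 + H}{2 H}$
$I{\left(U,T \right)} = - \frac{5}{16}$ ($I{\left(U,T \right)} = - \frac{\left(\frac{6 + 4}{2 \cdot 4}\right)^{2}}{5} = - \frac{\left(\frac{1}{2} \cdot \frac{1}{4} \cdot 10\right)^{2}}{5} = - \frac{\left(\frac{5}{4}\right)^{2}}{5} = \left(- \frac{1}{5}\right) \frac{25}{16} = - \frac{5}{16}$)
$I{\left(-2,2 \right)} p - 23 = \left(- \frac{5}{16}\right) \left(-33\right) - 23 = \frac{165}{16} - 23 = - \frac{203}{16}$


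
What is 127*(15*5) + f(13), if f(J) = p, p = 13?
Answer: 9538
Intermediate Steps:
f(J) = 13
127*(15*5) + f(13) = 127*(15*5) + 13 = 127*75 + 13 = 9525 + 13 = 9538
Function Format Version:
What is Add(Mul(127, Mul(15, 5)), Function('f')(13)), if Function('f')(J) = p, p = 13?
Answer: 9538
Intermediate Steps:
Function('f')(J) = 13
Add(Mul(127, Mul(15, 5)), Function('f')(13)) = Add(Mul(127, Mul(15, 5)), 13) = Add(Mul(127, 75), 13) = Add(9525, 13) = 9538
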